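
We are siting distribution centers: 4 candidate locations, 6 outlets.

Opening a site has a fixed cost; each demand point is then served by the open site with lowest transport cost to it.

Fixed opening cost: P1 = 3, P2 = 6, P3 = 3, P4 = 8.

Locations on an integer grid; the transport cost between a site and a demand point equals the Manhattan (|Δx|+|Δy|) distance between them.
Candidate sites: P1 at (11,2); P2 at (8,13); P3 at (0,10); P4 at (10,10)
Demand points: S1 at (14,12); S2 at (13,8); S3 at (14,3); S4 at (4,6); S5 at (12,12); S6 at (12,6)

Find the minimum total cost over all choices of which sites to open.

45

Open {P1, P4}: assign each demand point to its cheapest open site.
  S1→P4 6, S2→P4 5, S3→P1 4, S4→P4 10, S5→P4 4, S6→P1 5
  transport cost 34, fixed 11 → total 45.
Compare {P1, P3, P4}: transport cost 32 + fixed 14 = 46.
Compare {P1, P2}: transport cost 40 + fixed 9 = 49.
Compare {P1, P2, P3}: transport cost 37 + fixed 12 = 49.
All other subsets cost ≥ 46. Minimum total cost: 45.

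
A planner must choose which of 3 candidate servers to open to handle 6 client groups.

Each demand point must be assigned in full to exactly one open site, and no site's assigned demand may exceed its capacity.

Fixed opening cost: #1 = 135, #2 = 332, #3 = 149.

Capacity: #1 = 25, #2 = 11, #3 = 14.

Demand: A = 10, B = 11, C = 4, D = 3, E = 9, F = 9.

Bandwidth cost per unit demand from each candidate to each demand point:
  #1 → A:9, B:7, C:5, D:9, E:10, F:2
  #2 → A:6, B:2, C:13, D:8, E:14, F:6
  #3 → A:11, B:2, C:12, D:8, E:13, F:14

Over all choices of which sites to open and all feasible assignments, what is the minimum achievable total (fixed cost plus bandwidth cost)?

850

Open {#1, #2, #3}; cheapest assignment that respects the capacities:
  #1 (cap 25, load 22): C, E, F — cost 4×5 + 9×10 + 9×2 = 128
  #2 (cap 11, load 10): A — cost 10×6 = 60
  #3 (cap 14, load 14): B, D — cost 11×2 + 3×8 = 46
  Shipping 234, fixed 616 → total 850.
  Any other capacity-feasible assignment to {#1, #2, #3} ships for at least 234.
Total demand is 46 and no other set of sites has combined capacity ≥ 46, so {#1, #2, #3} is the only feasible choice of open sites. Minimum: 850.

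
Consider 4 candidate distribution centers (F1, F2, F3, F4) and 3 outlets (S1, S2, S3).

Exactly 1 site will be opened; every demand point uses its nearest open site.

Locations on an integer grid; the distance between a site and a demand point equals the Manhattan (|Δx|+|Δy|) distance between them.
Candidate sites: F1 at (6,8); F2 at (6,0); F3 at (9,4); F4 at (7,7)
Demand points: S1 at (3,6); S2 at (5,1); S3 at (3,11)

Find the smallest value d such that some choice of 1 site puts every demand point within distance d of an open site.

8

Open {F1}.
  Farthest demand point is S2 at distance 8 (to F1); all others are ≤ 8.
With {F4} the worst case is 8.
With {F3} the worst case is 13.
No size-1 selection achieves below 8.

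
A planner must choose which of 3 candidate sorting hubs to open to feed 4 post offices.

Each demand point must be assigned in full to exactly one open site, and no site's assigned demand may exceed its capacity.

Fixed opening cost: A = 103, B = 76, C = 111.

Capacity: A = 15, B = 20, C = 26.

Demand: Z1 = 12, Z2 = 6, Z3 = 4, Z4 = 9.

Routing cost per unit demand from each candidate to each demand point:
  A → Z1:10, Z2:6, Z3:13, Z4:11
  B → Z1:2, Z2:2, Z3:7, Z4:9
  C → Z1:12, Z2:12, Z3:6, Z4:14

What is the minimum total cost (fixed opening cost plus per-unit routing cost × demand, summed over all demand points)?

Open {A, B}; cheapest assignment that respects the capacities:
  A (cap 15, load 13): Z3, Z4 — cost 4×13 + 9×11 = 151
  B (cap 20, load 18): Z1, Z2 — cost 12×2 + 6×2 = 36
  Shipping 187, fixed 179 → total 366.
  Any other capacity-feasible assignment to {A, B} ships for at least 187.
Compare {B, C}: its best feasible assignment gives total 373.
Compare {A, B, C}: its best feasible assignment gives total 449.
Every other set of open sites that can feasibly serve all demand totals ≥ 373 even under its best assignment. Minimum: 366.

366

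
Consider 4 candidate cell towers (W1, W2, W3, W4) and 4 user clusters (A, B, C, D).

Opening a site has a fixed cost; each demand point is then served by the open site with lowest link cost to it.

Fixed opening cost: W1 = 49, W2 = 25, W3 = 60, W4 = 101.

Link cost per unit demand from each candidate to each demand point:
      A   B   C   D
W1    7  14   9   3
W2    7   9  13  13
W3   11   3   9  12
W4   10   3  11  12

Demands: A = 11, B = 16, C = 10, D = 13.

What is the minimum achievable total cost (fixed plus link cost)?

Open {W1, W3}: assign each demand point to its cheapest open site.
  A→W1 11×7=77, B→W3 16×3=48, C→W1 10×9=90, D→W1 13×3=39
  link cost 254, fixed 109 → total 363.
Compare {W1, W2, W3}: link cost 254 + fixed 134 = 388.
Compare {W1, W4}: link cost 254 + fixed 150 = 404.
Compare {W1, W2}: link cost 350 + fixed 74 = 424.
All other subsets cost ≥ 388. Minimum total cost: 363.

363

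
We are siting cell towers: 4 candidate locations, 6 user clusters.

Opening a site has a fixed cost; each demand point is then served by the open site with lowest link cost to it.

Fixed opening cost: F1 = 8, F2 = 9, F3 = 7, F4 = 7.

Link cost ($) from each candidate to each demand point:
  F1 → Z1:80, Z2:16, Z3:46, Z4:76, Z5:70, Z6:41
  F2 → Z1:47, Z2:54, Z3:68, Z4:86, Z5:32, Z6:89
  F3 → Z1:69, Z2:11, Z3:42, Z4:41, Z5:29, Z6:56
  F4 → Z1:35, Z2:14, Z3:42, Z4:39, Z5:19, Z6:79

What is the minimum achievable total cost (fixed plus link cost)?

205

Open {F1, F4}: assign each demand point to its cheapest open site.
  Z1→F4 35, Z2→F4 14, Z3→F4 42, Z4→F4 39, Z5→F4 19, Z6→F1 41
  link cost 190, fixed 15 → total 205.
Compare {F1, F3, F4}: link cost 187 + fixed 22 = 209.
Compare {F1, F2, F4}: link cost 190 + fixed 24 = 214.
Compare {F3, F4}: link cost 202 + fixed 14 = 216.
All other subsets cost ≥ 209. Minimum total cost: 205.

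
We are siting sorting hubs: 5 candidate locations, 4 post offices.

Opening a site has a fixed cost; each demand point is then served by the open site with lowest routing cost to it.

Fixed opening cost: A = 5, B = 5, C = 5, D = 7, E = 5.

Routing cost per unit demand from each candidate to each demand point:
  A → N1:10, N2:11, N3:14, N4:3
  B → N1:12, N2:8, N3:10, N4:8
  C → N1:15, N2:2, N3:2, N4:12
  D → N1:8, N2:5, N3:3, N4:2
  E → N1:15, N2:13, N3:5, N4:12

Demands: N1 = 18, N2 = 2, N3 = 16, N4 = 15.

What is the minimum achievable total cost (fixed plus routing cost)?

Open {C, D}: assign each demand point to its cheapest open site.
  N1→D 18×8=144, N2→C 2×2=4, N3→C 16×2=32, N4→D 15×2=30
  routing cost 210, fixed 12 → total 222.
Compare {A, C, D}: routing cost 210 + fixed 17 = 227.
Compare {B, C, D}: routing cost 210 + fixed 17 = 227.
Compare {C, D, E}: routing cost 210 + fixed 17 = 227.
All other subsets cost ≥ 227. Minimum total cost: 222.

222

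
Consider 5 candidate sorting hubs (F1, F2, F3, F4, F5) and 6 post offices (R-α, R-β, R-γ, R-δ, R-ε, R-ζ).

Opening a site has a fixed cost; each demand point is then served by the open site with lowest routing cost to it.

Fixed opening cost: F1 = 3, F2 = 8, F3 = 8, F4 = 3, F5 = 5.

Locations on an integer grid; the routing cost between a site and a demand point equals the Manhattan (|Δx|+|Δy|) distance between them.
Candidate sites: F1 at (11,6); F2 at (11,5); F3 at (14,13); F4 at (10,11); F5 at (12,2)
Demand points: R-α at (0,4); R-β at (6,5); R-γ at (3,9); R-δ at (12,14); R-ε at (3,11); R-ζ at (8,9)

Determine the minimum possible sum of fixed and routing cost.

50

Open {F1, F4}: assign each demand point to its cheapest open site.
  R-α→F1 13, R-β→F1 6, R-γ→F4 9, R-δ→F4 5, R-ε→F4 7, R-ζ→F4 4
  routing cost 44, fixed 6 → total 50.
Compare {F2, F4}: routing cost 42 + fixed 11 = 53.
Compare {F4}: routing cost 52 + fixed 3 = 55.
Compare {F1, F4, F5}: routing cost 44 + fixed 11 = 55.
All other subsets cost ≥ 53. Minimum total cost: 50.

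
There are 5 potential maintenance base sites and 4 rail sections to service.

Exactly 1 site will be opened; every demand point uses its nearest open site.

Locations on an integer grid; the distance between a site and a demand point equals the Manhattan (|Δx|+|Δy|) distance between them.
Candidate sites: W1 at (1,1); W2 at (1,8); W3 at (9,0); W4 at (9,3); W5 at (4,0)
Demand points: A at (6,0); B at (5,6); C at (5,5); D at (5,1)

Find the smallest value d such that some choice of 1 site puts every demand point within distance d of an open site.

7

Open {W4}.
  Farthest demand point is B at distance 7 (to W4); all others are ≤ 7.
With {W5} the worst case is 7.
With {W1} the worst case is 9.
No size-1 selection achieves below 7.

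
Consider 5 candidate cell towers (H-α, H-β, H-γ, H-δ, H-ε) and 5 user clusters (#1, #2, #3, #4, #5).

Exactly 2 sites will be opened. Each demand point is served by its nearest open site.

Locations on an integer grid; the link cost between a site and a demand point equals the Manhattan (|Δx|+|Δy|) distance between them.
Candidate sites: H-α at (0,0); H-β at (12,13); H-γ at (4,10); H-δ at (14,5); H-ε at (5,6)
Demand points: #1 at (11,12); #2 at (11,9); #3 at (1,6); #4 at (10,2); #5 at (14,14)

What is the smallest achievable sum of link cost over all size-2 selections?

Open {H-β, H-ε}.
  #1→H-β 2, #2→H-β 5, #3→H-ε 4, #4→H-ε 9, #5→H-β 3  ⇒ total 23.
Compare {H-α, H-β}: total 29.
Compare {H-β, H-γ}: total 30.
No size-2 selection does better; minimum is 23.

23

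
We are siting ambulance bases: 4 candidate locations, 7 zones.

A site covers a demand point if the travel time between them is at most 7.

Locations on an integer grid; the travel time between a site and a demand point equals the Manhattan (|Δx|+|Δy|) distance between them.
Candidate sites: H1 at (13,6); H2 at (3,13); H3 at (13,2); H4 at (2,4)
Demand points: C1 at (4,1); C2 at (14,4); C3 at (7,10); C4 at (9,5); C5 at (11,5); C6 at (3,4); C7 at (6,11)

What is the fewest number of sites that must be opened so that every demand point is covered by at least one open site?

Coverage sets (demand points within 7 of each site):
  H1: {C2, C4, C5}
  H2: {C3, C7}
  H3: {C2, C4, C5}
  H4: {C1, C6}
No 2 sites suffice: every size-2 union leaves at least one demand point uncovered.
But {H1, H2, H4} covers everything, so the minimum is 3.

3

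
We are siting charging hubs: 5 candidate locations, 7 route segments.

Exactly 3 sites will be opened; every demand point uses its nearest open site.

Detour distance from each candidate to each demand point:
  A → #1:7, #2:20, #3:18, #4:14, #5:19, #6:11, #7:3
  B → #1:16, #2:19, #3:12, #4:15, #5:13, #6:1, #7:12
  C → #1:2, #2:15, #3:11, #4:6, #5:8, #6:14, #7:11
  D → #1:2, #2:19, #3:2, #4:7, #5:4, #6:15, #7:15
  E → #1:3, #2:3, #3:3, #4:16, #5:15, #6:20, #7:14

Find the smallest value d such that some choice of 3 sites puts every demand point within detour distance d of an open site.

11

Open {A, C, E}.
  Farthest demand point is #6 at detour distance 11 (to A); all others are ≤ 11.
With {A, D, E} the worst case is 11.
With {B, C, E} the worst case is 11.
No size-3 selection achieves below 11.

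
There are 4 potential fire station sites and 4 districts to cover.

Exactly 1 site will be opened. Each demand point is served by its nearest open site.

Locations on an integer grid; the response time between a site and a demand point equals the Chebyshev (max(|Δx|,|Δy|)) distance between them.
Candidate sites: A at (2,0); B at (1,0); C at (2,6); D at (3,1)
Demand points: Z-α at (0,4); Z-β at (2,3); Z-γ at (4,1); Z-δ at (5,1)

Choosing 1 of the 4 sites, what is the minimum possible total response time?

Open {D}.
  Z-α→D 3, Z-β→D 2, Z-γ→D 1, Z-δ→D 2  ⇒ total 8.
Compare {A}: total 12.
Compare {B}: total 14.
No size-1 selection does better; minimum is 8.

8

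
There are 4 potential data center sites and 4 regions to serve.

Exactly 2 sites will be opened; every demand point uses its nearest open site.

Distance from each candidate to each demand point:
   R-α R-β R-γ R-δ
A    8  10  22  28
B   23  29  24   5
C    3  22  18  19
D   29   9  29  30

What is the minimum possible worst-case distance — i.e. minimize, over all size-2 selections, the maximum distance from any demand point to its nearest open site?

Open {A, C}.
  Farthest demand point is R-δ at distance 19 (to C); all others are ≤ 19.
With {C, D} the worst case is 19.
With {A, B} the worst case is 22.
No size-2 selection achieves below 19.

19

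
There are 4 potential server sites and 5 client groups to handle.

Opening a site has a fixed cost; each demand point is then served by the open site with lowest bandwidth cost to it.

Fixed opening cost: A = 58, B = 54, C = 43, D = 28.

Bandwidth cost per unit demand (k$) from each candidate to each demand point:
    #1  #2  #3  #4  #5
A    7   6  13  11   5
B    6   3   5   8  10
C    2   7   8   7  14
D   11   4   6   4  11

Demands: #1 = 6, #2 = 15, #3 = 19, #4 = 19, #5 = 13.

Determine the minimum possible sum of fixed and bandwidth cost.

Open {A, D}: assign each demand point to its cheapest open site.
  #1→A 6×7=42, #2→D 15×4=60, #3→D 19×6=114, #4→D 19×4=76, #5→A 13×5=65
  bandwidth cost 357, fixed 86 → total 443.
Compare {A, C, D}: bandwidth cost 327 + fixed 129 = 456.
Compare {A, B, D}: bandwidth cost 317 + fixed 140 = 457.
Compare {B, D}: bandwidth cost 382 + fixed 82 = 464.
All other subsets cost ≥ 456. Minimum total cost: 443.

443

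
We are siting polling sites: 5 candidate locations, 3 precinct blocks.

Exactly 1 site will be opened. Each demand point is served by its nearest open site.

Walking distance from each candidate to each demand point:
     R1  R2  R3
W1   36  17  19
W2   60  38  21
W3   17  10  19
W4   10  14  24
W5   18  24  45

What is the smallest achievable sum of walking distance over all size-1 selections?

46

Open {W3}.
  R1→W3 17, R2→W3 10, R3→W3 19  ⇒ total 46.
Compare {W4}: total 48.
Compare {W1}: total 72.
No size-1 selection does better; minimum is 46.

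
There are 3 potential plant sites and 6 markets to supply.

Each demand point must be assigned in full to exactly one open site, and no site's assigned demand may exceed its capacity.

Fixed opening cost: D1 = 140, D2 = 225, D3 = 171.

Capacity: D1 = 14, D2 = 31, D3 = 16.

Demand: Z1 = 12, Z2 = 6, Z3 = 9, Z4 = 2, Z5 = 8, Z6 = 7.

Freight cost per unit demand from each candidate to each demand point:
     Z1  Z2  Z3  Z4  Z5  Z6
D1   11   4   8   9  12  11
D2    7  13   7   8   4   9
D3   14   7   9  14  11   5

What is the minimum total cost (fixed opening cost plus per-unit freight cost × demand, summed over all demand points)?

661

Open {D1, D2}; cheapest assignment that respects the capacities:
  D1 (cap 14, load 13): Z2, Z6 — cost 6×4 + 7×11 = 101
  D2 (cap 31, load 31): Z1, Z3, Z4, Z5 — cost 12×7 + 9×7 + 2×8 + 8×4 = 195
  Shipping 296, fixed 365 → total 661.
  Any other capacity-feasible assignment to {D1, D2} ships for at least 296.
Compare {D2, D3}: its best feasible assignment gives total 668.
Compare {D1, D2, D3}: its best feasible assignment gives total 790.
Every other set of open sites that can feasibly serve all demand totals ≥ 668 even under its best assignment. Minimum: 661.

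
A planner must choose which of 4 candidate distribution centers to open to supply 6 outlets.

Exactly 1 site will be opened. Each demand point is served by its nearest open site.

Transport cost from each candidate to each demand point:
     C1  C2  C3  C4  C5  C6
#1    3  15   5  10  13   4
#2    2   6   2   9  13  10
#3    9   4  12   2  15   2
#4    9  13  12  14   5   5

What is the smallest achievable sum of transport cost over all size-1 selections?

Open {#2}.
  C1→#2 2, C2→#2 6, C3→#2 2, C4→#2 9, C5→#2 13, C6→#2 10  ⇒ total 42.
Compare {#3}: total 44.
Compare {#1}: total 50.
No size-1 selection does better; minimum is 42.

42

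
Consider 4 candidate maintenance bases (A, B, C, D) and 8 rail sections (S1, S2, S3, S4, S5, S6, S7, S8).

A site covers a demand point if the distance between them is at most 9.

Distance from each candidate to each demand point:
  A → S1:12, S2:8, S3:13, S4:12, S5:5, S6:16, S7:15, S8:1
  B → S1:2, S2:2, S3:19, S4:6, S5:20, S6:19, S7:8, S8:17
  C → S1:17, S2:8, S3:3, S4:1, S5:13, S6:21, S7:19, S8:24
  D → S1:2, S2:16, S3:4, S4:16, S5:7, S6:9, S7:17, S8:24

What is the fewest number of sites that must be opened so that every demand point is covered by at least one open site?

Coverage sets (demand points within 9 of each site):
  A: {S2, S5, S8}
  B: {S1, S2, S4, S7}
  C: {S2, S3, S4}
  D: {S1, S3, S5, S6}
No 2 sites suffice: every size-2 union leaves at least one demand point uncovered.
But {A, B, D} covers everything, so the minimum is 3.

3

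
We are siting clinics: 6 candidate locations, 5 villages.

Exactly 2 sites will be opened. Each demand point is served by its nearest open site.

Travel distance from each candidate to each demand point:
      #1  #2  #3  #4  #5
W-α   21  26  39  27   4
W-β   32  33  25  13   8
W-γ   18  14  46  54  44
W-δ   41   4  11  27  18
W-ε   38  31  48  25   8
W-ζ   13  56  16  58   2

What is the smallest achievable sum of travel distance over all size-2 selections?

Open {W-δ, W-ζ}.
  #1→W-ζ 13, #2→W-δ 4, #3→W-δ 11, #4→W-δ 27, #5→W-ζ 2  ⇒ total 57.
Compare {W-α, W-δ}: total 67.
Compare {W-β, W-δ}: total 68.
No size-2 selection does better; minimum is 57.

57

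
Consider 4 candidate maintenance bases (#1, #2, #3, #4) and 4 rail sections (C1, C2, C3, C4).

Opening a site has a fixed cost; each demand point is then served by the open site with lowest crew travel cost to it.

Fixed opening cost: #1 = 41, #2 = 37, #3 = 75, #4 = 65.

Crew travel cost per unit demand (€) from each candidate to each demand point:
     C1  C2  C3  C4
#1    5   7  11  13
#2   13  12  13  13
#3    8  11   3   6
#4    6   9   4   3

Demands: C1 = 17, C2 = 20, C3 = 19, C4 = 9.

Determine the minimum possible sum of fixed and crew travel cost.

Open {#1, #4}: assign each demand point to its cheapest open site.
  C1→#1 17×5=85, C2→#1 20×7=140, C3→#4 19×4=76, C4→#4 9×3=27
  crew travel cost 328, fixed 106 → total 434.
Compare {#4}: crew travel cost 385 + fixed 65 = 450.
Compare {#1, #3}: crew travel cost 336 + fixed 116 = 452.
Compare {#1, #2, #4}: crew travel cost 328 + fixed 143 = 471.
All other subsets cost ≥ 450. Minimum total cost: 434.

434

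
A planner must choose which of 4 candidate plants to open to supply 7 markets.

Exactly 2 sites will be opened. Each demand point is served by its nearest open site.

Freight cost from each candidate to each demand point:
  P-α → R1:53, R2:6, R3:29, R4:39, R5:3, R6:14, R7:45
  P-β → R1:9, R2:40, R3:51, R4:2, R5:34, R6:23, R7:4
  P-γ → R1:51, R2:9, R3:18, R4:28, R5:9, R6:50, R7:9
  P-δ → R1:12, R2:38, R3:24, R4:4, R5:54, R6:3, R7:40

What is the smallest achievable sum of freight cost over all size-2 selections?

Open {P-γ, P-δ}.
  R1→P-δ 12, R2→P-γ 9, R3→P-γ 18, R4→P-δ 4, R5→P-γ 9, R6→P-δ 3, R7→P-γ 9  ⇒ total 64.
Compare {P-α, P-β}: total 67.
Compare {P-β, P-γ}: total 74.
No size-2 selection does better; minimum is 64.

64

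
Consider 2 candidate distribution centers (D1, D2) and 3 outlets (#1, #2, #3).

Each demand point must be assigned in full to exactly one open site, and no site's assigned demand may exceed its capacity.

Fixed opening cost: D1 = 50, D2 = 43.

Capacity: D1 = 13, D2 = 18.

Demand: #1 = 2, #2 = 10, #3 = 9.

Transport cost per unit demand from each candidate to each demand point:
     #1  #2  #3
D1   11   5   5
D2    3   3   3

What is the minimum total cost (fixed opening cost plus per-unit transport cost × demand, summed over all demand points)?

Open {D1, D2}; cheapest assignment that respects the capacities:
  D1 (cap 13, load 9): #3 — cost 9×5 = 45
  D2 (cap 18, load 12): #1, #2 — cost 2×3 + 10×3 = 36
  Shipping 81, fixed 93 → total 174.
  Any other capacity-feasible assignment to {D1, D2} ships for at least 81.
Total demand is 21 and no other set of sites has combined capacity ≥ 21, so {D1, D2} is the only feasible choice of open sites. Minimum: 174.

174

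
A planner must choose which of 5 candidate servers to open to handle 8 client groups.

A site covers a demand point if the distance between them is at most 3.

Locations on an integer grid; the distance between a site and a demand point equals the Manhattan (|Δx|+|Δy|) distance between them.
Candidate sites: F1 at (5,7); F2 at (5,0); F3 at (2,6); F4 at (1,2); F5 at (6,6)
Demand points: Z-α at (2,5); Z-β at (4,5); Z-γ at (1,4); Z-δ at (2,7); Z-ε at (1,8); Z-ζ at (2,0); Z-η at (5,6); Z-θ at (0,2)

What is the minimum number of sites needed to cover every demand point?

2

Coverage sets (demand points within 3 of each site):
  F1: {Z-β, Z-δ, Z-η}
  F2: {Z-ζ}
  F3: {Z-α, Z-β, Z-γ, Z-δ, Z-ε, Z-η}
  F4: {Z-γ, Z-ζ, Z-θ}
  F5: {Z-β, Z-η}
No single site covers all 8 demand points.
But {F3, F4} covers everything, so the minimum is 2.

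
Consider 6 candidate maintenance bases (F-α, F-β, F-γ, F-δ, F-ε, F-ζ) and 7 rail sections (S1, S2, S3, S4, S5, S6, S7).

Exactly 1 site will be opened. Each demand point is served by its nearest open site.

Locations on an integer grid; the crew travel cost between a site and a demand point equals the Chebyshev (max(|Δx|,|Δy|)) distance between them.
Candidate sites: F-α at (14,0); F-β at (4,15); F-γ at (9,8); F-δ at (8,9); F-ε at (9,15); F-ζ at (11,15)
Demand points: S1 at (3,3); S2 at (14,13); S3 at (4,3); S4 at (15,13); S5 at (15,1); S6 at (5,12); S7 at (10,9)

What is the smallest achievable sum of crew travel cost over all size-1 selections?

34

Open {F-γ}.
  S1→F-γ 6, S2→F-γ 5, S3→F-γ 5, S4→F-γ 6, S5→F-γ 7, S6→F-γ 4, S7→F-γ 1  ⇒ total 34.
Compare {F-δ}: total 38.
Compare {F-ζ}: total 57.
No size-1 selection does better; minimum is 34.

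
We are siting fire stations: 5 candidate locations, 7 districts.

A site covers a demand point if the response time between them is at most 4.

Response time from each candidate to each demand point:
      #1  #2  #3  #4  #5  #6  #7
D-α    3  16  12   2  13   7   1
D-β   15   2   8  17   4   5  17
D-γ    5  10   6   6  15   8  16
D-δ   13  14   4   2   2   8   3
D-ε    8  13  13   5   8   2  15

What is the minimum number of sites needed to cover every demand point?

4

Coverage sets (demand points within 4 of each site):
  D-α: {#1, #4, #7}
  D-β: {#2, #5}
  D-γ: {}
  D-δ: {#3, #4, #5, #7}
  D-ε: {#6}
No 3 sites suffice: every size-3 union leaves at least one demand point uncovered.
But {D-α, D-β, D-δ, D-ε} covers everything, so the minimum is 4.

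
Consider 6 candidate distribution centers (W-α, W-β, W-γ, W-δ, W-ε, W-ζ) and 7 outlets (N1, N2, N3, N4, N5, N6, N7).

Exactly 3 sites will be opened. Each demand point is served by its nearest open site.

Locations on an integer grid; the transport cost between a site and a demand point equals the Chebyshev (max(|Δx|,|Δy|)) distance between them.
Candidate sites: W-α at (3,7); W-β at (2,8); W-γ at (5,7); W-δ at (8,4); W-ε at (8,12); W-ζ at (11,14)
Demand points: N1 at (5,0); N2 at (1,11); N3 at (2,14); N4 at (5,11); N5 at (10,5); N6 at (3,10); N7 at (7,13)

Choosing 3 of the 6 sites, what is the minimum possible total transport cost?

Open {W-β, W-δ, W-ε}.
  N1→W-δ 4, N2→W-β 3, N3→W-β 6, N4→W-β 3, N5→W-δ 2, N6→W-β 2, N7→W-ε 1  ⇒ total 21.
Compare {W-α, W-δ, W-ε}: total 23.
Compare {W-γ, W-δ, W-ε}: total 23.
No size-3 selection does better; minimum is 21.

21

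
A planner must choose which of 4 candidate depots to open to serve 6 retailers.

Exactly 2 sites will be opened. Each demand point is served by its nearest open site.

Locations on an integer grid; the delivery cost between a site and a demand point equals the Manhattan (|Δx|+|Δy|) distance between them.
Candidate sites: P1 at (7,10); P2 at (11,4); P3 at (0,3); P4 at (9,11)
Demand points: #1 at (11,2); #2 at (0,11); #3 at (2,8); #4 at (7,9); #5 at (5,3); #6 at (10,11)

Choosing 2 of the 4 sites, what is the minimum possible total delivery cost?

29

Open {P1, P2}.
  #1→P2 2, #2→P1 8, #3→P1 7, #4→P1 1, #5→P2 7, #6→P1 4  ⇒ total 29.
Compare {P2, P4}: total 33.
Compare {P3, P4}: total 36.
No size-2 selection does better; minimum is 29.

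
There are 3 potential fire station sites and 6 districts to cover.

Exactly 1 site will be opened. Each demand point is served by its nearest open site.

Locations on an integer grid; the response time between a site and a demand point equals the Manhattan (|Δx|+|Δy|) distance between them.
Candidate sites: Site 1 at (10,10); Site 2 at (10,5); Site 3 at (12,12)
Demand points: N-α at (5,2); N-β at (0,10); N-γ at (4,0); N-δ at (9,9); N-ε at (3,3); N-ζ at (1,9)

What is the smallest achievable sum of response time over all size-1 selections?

61

Open {Site 2}.
  N-α→Site 2 8, N-β→Site 2 15, N-γ→Site 2 11, N-δ→Site 2 5, N-ε→Site 2 9, N-ζ→Site 2 13  ⇒ total 61.
Compare {Site 1}: total 65.
Compare {Site 3}: total 89.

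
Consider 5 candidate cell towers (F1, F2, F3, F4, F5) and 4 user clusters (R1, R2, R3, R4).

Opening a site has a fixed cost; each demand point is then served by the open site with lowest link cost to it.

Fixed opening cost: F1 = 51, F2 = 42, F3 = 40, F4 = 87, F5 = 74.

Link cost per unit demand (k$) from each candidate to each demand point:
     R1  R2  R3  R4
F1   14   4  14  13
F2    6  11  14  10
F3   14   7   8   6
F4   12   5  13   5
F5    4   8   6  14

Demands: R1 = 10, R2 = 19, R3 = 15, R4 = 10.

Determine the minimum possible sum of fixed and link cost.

431

Open {F1, F3, F5}: assign each demand point to its cheapest open site.
  R1→F5 10×4=40, R2→F1 19×4=76, R3→F5 15×6=90, R4→F3 10×6=60
  link cost 266, fixed 165 → total 431.
Compare {F4, F5}: link cost 275 + fixed 161 = 436.
Compare {F3, F5}: link cost 323 + fixed 114 = 437.
Compare {F1, F2, F3}: link cost 316 + fixed 133 = 449.
All other subsets cost ≥ 436. Minimum total cost: 431.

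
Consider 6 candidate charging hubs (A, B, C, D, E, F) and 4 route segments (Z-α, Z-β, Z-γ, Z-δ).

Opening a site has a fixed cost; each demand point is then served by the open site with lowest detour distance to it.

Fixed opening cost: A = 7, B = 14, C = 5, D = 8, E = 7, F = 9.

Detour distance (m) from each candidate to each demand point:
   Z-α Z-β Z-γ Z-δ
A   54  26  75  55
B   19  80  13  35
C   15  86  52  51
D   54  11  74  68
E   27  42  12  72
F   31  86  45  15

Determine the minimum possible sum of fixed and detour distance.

Open {C, D, E, F}: assign each demand point to its cheapest open site.
  Z-α→C 15, Z-β→D 11, Z-γ→E 12, Z-δ→F 15
  detour distance 53, fixed 29 → total 82.
Compare {B, D, F}: detour distance 58 + fixed 31 = 89.
Compare {D, E, F}: detour distance 65 + fixed 24 = 89.
Compare {A, C, D, E, F}: detour distance 53 + fixed 36 = 89.
All other subsets cost ≥ 89. Minimum total cost: 82.

82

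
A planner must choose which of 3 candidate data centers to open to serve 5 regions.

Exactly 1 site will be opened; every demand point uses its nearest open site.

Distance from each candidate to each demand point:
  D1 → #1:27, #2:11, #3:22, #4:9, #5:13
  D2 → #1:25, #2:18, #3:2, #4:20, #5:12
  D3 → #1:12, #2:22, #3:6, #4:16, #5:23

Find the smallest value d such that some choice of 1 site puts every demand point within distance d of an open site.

23

Open {D3}.
  Farthest demand point is #5 at distance 23 (to D3); all others are ≤ 23.
With {D2} the worst case is 25.
With {D1} the worst case is 27.
No size-1 selection achieves below 23.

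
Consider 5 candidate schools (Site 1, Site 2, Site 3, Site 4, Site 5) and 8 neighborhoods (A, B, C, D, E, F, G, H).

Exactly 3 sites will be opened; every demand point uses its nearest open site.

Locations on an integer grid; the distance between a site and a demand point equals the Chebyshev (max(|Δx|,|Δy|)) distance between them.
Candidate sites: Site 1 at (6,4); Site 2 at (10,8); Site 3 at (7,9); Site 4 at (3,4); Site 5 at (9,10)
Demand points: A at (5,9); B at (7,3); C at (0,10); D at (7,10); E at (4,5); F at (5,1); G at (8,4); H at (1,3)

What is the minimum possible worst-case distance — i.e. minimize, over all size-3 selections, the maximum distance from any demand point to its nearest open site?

6

Open {Site 1, Site 2, Site 3}.
  Farthest demand point is C at distance 6 (to Site 1); all others are ≤ 6.
With {Site 1, Site 2, Site 4} the worst case is 6.
With {Site 1, Site 2, Site 5} the worst case is 6.
No size-3 selection achieves below 6.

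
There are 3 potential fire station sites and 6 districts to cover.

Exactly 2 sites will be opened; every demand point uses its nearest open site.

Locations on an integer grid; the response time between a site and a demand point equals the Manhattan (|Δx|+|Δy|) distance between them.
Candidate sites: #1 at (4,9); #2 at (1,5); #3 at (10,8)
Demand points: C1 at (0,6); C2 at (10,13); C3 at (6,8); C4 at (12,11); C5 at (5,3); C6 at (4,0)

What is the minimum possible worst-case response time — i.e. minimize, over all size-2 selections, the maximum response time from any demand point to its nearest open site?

Open {#2, #3}.
  Farthest demand point is C6 at response time 8 (to #2); all others are ≤ 8.
With {#1, #3} the worst case is 9.
With {#1, #2} the worst case is 10.
No size-2 selection achieves below 8.

8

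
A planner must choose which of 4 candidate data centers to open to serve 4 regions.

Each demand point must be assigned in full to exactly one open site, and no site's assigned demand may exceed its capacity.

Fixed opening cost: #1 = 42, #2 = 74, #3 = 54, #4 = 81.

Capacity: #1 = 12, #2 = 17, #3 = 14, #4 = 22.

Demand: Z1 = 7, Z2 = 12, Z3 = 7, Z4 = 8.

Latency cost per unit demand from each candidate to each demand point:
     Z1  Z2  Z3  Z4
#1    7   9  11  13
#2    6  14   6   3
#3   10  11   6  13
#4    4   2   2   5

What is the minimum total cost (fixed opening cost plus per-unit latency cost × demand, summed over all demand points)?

259

Open {#2, #4}; cheapest assignment that respects the capacities:
  #2 (cap 17, load 15): Z1, Z4 — cost 7×6 + 8×3 = 66
  #4 (cap 22, load 19): Z2, Z3 — cost 12×2 + 7×2 = 38
  Shipping 104, fixed 155 → total 259.
  Any other capacity-feasible assignment to {#2, #4} ships for at least 104.
Compare {#1, #2, #4}: its best feasible assignment gives total 301.
Compare {#3, #4}: its best feasible assignment gives total 311.
Every other set of open sites that can feasibly serve all demand totals ≥ 301 even under its best assignment. Minimum: 259.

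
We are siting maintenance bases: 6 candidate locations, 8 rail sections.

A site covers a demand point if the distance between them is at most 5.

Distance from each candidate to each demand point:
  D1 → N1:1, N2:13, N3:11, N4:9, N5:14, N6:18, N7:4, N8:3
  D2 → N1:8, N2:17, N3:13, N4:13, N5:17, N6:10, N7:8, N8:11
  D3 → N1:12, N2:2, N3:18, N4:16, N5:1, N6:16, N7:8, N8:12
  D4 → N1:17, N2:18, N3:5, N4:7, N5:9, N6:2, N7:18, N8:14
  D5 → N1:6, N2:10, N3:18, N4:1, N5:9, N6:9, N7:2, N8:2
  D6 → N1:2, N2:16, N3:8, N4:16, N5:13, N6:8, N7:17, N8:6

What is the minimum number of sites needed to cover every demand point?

Coverage sets (demand points within 5 of each site):
  D1: {N1, N7, N8}
  D2: {}
  D3: {N2, N5}
  D4: {N3, N6}
  D5: {N4, N7, N8}
  D6: {N1}
No 3 sites suffice: every size-3 union leaves at least one demand point uncovered.
But {D1, D3, D4, D5} covers everything, so the minimum is 4.

4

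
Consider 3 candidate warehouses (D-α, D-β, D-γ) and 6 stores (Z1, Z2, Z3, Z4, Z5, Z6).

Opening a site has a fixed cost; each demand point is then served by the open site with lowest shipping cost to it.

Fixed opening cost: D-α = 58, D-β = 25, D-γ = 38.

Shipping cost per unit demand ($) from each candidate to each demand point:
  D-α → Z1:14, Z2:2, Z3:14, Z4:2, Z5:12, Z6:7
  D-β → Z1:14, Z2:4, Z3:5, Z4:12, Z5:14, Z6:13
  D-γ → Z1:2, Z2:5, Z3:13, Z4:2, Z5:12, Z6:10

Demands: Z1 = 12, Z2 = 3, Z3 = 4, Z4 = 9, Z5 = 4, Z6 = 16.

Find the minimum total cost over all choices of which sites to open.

345

Open {D-β, D-γ}: assign each demand point to its cheapest open site.
  Z1→D-γ 12×2=24, Z2→D-β 3×4=12, Z3→D-β 4×5=20, Z4→D-γ 9×2=18, Z5→D-γ 4×12=48, Z6→D-γ 16×10=160
  shipping cost 282, fixed 63 → total 345.
Compare {D-α, D-β, D-γ}: shipping cost 228 + fixed 121 = 349.
Compare {D-γ}: shipping cost 317 + fixed 38 = 355.
Compare {D-α, D-γ}: shipping cost 260 + fixed 96 = 356.
All other subsets cost ≥ 349. Minimum total cost: 345.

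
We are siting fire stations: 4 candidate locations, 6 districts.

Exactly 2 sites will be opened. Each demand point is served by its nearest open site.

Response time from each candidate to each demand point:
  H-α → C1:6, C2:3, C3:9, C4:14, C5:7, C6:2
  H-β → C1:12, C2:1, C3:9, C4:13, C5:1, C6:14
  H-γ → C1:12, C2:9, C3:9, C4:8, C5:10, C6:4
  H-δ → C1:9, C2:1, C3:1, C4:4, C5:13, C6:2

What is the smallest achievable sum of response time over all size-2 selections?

18

Open {H-β, H-δ}.
  C1→H-δ 9, C2→H-β 1, C3→H-δ 1, C4→H-δ 4, C5→H-β 1, C6→H-δ 2  ⇒ total 18.
Compare {H-α, H-δ}: total 21.
Compare {H-γ, H-δ}: total 27.
No size-2 selection does better; minimum is 18.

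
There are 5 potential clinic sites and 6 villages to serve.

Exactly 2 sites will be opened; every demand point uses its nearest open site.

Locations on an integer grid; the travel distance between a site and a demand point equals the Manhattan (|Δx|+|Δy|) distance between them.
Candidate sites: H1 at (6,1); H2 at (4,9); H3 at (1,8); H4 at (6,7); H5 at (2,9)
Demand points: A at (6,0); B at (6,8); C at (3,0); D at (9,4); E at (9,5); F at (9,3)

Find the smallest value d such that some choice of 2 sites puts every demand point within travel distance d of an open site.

Open {H1, H4}.
  Farthest demand point is D at travel distance 6 (to H1); all others are ≤ 6.
With {H1, H2} the worst case is 7.
With {H1, H3} the worst case is 7.
No size-2 selection achieves below 6.

6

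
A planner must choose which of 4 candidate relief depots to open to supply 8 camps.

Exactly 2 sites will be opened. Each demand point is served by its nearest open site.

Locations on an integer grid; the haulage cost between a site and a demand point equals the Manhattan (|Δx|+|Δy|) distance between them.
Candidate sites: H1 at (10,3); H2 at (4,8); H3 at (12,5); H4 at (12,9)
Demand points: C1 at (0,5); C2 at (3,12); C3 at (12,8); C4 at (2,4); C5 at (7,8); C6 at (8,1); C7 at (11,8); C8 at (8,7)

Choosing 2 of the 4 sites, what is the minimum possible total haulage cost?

Open {H2, H4}.
  C1→H2 7, C2→H2 5, C3→H4 1, C4→H2 6, C5→H2 3, C6→H2 11, C7→H4 2, C8→H2 5  ⇒ total 40.
Compare {H2, H3}: total 41.
Compare {H1, H2}: total 43.
No size-2 selection does better; minimum is 40.

40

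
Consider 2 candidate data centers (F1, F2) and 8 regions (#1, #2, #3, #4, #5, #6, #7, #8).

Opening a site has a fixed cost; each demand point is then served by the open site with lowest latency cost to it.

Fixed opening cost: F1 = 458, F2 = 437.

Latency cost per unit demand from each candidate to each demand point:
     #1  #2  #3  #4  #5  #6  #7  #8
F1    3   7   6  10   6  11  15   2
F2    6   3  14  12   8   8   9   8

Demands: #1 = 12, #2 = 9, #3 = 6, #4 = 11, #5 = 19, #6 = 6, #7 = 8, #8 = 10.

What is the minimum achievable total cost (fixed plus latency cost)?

1023

Open {F1}: assign each demand point to its cheapest open site.
  #1→F1 12×3=36, #2→F1 9×7=63, #3→F1 6×6=36, #4→F1 11×10=110, #5→F1 19×6=114, #6→F1 6×11=66, #7→F1 8×15=120, #8→F1 10×2=20
  latency cost 565, fixed 458 → total 1023.
Compare {F2}: latency cost 667 + fixed 437 = 1104.
Compare {F1, F2}: latency cost 463 + fixed 895 = 1358.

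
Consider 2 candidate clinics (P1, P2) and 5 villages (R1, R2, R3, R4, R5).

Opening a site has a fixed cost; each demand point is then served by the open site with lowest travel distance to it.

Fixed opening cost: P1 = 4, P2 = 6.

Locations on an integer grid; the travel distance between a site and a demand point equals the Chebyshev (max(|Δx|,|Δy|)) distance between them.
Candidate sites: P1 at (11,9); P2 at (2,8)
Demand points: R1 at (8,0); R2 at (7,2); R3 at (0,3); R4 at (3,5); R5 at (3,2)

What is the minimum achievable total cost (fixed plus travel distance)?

Open {P2}: assign each demand point to its cheapest open site.
  R1→P2 8, R2→P2 6, R3→P2 5, R4→P2 3, R5→P2 6
  travel distance 28, fixed 6 → total 34.
Compare {P1, P2}: travel distance 28 + fixed 10 = 38.
Compare {P1}: travel distance 43 + fixed 4 = 47.

34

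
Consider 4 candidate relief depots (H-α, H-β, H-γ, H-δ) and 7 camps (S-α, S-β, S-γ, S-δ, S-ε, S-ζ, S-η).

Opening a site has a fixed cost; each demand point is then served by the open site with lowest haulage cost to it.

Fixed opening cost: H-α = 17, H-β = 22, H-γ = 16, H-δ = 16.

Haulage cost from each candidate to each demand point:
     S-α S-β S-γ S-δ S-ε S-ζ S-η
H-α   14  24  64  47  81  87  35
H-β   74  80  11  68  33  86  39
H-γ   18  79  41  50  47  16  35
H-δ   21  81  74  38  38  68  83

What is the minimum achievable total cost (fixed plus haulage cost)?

Open {H-α, H-β, H-γ}: assign each demand point to its cheapest open site.
  S-α→H-α 14, S-β→H-α 24, S-γ→H-β 11, S-δ→H-α 47, S-ε→H-β 33, S-ζ→H-γ 16, S-η→H-α 35
  haulage cost 180, fixed 55 → total 235.
Compare {H-α, H-β, H-γ, H-δ}: haulage cost 171 + fixed 71 = 242.
Compare {H-α, H-γ, H-δ}: haulage cost 206 + fixed 49 = 255.
Compare {H-α, H-γ}: haulage cost 224 + fixed 33 = 257.
All other subsets cost ≥ 242. Minimum total cost: 235.

235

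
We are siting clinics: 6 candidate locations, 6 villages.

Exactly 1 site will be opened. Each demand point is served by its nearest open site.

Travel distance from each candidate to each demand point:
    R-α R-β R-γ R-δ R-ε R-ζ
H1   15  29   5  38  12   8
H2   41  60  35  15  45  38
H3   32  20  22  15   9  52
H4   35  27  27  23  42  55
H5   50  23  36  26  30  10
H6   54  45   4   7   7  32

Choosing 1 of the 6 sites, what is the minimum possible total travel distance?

Open {H1}.
  R-α→H1 15, R-β→H1 29, R-γ→H1 5, R-δ→H1 38, R-ε→H1 12, R-ζ→H1 8  ⇒ total 107.
Compare {H6}: total 149.
Compare {H3}: total 150.
No size-1 selection does better; minimum is 107.

107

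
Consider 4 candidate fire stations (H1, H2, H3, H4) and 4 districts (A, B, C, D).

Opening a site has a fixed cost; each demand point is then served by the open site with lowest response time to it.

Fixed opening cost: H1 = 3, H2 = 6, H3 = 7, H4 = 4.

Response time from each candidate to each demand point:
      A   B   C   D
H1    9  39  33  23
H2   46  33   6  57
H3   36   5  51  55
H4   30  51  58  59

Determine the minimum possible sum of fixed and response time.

Open {H1, H2, H3}: assign each demand point to its cheapest open site.
  A→H1 9, B→H3 5, C→H2 6, D→H1 23
  response time 43, fixed 16 → total 59.
Compare {H1, H2, H3, H4}: response time 43 + fixed 20 = 63.
Compare {H1, H2}: response time 71 + fixed 9 = 80.
Compare {H1, H3}: response time 70 + fixed 10 = 80.
All other subsets cost ≥ 63. Minimum total cost: 59.

59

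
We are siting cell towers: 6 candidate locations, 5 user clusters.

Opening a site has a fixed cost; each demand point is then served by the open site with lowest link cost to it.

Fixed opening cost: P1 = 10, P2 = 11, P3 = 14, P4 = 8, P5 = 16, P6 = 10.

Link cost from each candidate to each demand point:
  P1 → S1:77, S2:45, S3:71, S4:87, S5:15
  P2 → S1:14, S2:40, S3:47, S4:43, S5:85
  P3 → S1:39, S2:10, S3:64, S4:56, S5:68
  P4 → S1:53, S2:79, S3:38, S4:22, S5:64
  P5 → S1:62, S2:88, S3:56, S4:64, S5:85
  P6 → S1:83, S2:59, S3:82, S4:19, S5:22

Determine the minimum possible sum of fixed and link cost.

142

Open {P1, P2, P3, P4}: assign each demand point to its cheapest open site.
  S1→P2 14, S2→P3 10, S3→P4 38, S4→P4 22, S5→P1 15
  link cost 99, fixed 43 → total 142.
Compare {P2, P3, P4, P6}: link cost 103 + fixed 43 = 146.
Compare {P2, P3, P6}: link cost 112 + fixed 35 = 147.
Compare {P1, P2, P3, P4, P6}: link cost 96 + fixed 53 = 149.
All other subsets cost ≥ 146. Minimum total cost: 142.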